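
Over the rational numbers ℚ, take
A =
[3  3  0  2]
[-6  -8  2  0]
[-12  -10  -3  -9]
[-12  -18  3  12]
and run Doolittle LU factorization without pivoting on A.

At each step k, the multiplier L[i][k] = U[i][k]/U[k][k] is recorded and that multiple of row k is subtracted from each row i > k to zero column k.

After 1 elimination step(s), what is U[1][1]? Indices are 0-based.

U[1][1] = -2

k=0: U[0][0]=3
  eliminate (1,0): mult=-2, new row 1: (0, -2, 2, 4); set L[1][0]=-2
  eliminate (2,0): mult=-4, new row 2: (0, 2, -3, -1); set L[2][0]=-4
  eliminate (3,0): mult=-4, new row 3: (0, -6, 3, 20); set L[3][0]=-4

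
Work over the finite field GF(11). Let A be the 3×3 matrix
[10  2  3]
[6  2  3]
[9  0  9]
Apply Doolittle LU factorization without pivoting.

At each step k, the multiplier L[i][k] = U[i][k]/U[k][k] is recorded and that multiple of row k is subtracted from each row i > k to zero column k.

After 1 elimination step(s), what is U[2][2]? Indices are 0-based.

U[2][2] = 3

Step 1: pivot at (0,0) is 10.
  row1 ← row1 − (5)·row0  ⇒  L[1][0]=5, U row1=(0, 3, 10)
  row2 ← row2 − (2)·row0  ⇒  L[2][0]=2, U row2=(0, 7, 3)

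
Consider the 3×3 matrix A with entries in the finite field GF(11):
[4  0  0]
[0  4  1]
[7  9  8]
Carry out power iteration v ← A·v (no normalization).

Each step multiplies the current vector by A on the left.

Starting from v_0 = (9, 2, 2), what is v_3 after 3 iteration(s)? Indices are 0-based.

v_3 = (4, 5, 9)

v_0 = (9, 2, 2).
v_1 = A·v_0 = (3, 10, 9).
v_2 = A·v_1 = (1, 5, 7).
v_3 = A·v_2 = (4, 5, 9).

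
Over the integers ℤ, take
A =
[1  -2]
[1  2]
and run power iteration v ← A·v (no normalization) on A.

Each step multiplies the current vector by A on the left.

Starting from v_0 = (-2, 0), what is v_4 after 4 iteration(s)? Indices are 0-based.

v_0 = (-2, 0).
v_1 = A·v_0 = (-2, -2).
v_2 = A·v_1 = (2, -6).
v_3 = A·v_2 = (14, -10).
v_4 = A·v_3 = (34, -6).

v_4 = (34, -6)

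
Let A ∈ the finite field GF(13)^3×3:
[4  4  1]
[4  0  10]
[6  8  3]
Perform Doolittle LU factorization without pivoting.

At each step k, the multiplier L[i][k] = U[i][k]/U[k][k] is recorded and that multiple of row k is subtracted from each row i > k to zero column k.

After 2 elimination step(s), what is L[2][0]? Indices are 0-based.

k=0: U[0][0]=4
  eliminate (1,0): mult=1, new row 1: (0, 9, 9); set L[1][0]=1
  eliminate (2,0): mult=8, new row 2: (0, 2, 8); set L[2][0]=8
k=1: U[1][1]=9
  eliminate (2,1): mult=6, new row 2: (0, 0, 6); set L[2][1]=6

L[2][0] = 8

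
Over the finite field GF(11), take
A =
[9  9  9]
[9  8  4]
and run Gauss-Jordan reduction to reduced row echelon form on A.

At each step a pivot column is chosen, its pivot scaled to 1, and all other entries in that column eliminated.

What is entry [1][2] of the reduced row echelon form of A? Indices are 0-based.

pivot(0,0)=9: scale R0 → (1, 1, 1)
  clear (1,0): R1 −= (9)R0 → (0, 10, 6)
pivot(1,1)=10: scale R1 → (0, 1, 5)
  clear (0,1): R0 −= (1)R1 → (1, 0, 7)

M[1][2] = 5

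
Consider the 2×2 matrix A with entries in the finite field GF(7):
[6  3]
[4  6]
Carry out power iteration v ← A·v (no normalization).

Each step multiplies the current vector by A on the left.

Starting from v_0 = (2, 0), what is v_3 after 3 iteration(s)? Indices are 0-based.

v_3 = (3, 1)

v_0 = (2, 0).
v_1 = A·v_0 = (5, 1).
v_2 = A·v_1 = (5, 5).
v_3 = A·v_2 = (3, 1).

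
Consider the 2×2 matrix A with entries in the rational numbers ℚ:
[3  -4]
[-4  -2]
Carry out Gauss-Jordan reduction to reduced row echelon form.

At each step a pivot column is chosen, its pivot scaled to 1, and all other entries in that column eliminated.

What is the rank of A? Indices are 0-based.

rank = 2

[1] R0 /= 3  ⇒  (1, -4/3)
     R1 -= -4·R0  ⇒  (0, -22/3)
[2] R1 /= -22/3  ⇒  (0, 1)
     R0 -= -4/3·R1  ⇒  (1, 0)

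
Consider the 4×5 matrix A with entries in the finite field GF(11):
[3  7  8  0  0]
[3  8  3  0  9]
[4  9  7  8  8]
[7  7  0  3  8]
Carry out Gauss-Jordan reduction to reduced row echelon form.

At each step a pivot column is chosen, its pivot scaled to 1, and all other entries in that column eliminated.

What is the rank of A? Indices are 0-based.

[1] R0 /= 3  ⇒  (1, 6, 10, 0, 0)
     R1 -= 3·R0  ⇒  (0, 1, 6, 0, 9)
     R2 -= 4·R0  ⇒  (0, 7, 0, 8, 8)
     R3 -= 7·R0  ⇒  (0, 9, 7, 3, 8)
[2] R1 /= 1  ⇒  (0, 1, 6, 0, 9)
     R0 -= 6·R1  ⇒  (1, 0, 7, 0, 1)
     R2 -= 7·R1  ⇒  (0, 0, 2, 8, 0)
     R3 -= 9·R1  ⇒  (0, 0, 8, 3, 4)
[3] R2 /= 2  ⇒  (0, 0, 1, 4, 0)
     R0 -= 7·R2  ⇒  (1, 0, 0, 5, 1)
     R1 -= 6·R2  ⇒  (0, 1, 0, 9, 9)
     R3 -= 8·R2  ⇒  (0, 0, 0, 4, 4)
[4] R3 /= 4  ⇒  (0, 0, 0, 1, 1)
     R0 -= 5·R3  ⇒  (1, 0, 0, 0, 7)
     R1 -= 9·R3  ⇒  (0, 1, 0, 0, 0)
     R2 -= 4·R3  ⇒  (0, 0, 1, 0, 7)

rank = 4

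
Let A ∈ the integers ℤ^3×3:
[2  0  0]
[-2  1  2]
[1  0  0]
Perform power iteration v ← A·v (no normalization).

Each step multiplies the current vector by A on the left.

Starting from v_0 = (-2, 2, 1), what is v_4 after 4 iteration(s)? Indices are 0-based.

v_4 = (-32, 36, -16)

v_0 = (-2, 2, 1).
v_1 = A·v_0 = (-4, 8, -2).
v_2 = A·v_1 = (-8, 12, -4).
v_3 = A·v_2 = (-16, 20, -8).
v_4 = A·v_3 = (-32, 36, -16).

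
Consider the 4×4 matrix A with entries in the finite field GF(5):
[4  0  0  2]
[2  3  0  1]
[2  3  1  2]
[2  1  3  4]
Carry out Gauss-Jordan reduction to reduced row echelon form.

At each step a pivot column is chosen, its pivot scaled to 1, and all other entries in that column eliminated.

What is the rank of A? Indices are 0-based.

rank = 3

step 1: normalize row 0 (÷4) = (1, 0, 0, 3)
  row 1: subtract 2×row0 = (0, 3, 0, 0)
  row 2: subtract 2×row0 = (0, 3, 1, 1)
  row 3: subtract 2×row0 = (0, 1, 3, 3)
step 2: normalize row 1 (÷3) = (0, 1, 0, 0)
  row 2: subtract 3×row1 = (0, 0, 1, 1)
  row 3: subtract 1×row1 = (0, 0, 3, 3)
step 3: normalize row 2 (÷1) = (0, 0, 1, 1)
  row 3: subtract 3×row2 = (0, 0, 0, 0)
skip col 3 (zero from row 3)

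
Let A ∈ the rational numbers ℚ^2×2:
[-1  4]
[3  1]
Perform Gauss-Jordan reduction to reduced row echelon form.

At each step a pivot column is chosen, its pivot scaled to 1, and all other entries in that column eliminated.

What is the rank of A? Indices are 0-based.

rank = 2

step 1: normalize row 0 (÷-1) = (1, -4)
  row 1: subtract 3×row0 = (0, 13)
step 2: normalize row 1 (÷13) = (0, 1)
  row 0: subtract -4×row1 = (1, 0)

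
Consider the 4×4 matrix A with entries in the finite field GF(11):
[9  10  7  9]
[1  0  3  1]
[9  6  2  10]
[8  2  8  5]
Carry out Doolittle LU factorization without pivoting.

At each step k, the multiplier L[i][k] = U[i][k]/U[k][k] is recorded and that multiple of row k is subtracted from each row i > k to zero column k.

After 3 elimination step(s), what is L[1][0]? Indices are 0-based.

L[1][0] = 5

Step 1: pivot at (0,0) is 9.
  row1 ← row1 − (5)·row0  ⇒  L[1][0]=5, U row1=(0, 5, 1, 0)
  row2 ← row2 − (1)·row0  ⇒  L[2][0]=1, U row2=(0, 7, 6, 1)
  row3 ← row3 − (7)·row0  ⇒  L[3][0]=7, U row3=(0, 9, 3, 8)
Step 2: pivot at (1,1) is 5.
  row2 ← row2 − (8)·row1  ⇒  L[2][1]=8, U row2=(0, 0, 9, 1)
  row3 ← row3 − (4)·row1  ⇒  L[3][1]=4, U row3=(0, 0, 10, 8)
Step 3: pivot at (2,2) is 9.
  row3 ← row3 − (6)·row2  ⇒  L[3][2]=6, U row3=(0, 0, 0, 2)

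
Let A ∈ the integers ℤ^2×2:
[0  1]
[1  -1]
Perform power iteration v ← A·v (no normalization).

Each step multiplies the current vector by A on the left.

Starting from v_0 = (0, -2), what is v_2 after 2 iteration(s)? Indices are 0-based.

v_0 = (0, -2).
v_1 = A·v_0 = (-2, 2).
v_2 = A·v_1 = (2, -4).

v_2 = (2, -4)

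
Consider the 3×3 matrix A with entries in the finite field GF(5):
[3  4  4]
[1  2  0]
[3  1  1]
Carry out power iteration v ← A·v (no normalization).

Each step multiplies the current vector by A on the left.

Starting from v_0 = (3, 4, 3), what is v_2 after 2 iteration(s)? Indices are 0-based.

v_2 = (4, 4, 3)

v_0 = (3, 4, 3).
v_1 = A·v_0 = (2, 1, 1).
v_2 = A·v_1 = (4, 4, 3).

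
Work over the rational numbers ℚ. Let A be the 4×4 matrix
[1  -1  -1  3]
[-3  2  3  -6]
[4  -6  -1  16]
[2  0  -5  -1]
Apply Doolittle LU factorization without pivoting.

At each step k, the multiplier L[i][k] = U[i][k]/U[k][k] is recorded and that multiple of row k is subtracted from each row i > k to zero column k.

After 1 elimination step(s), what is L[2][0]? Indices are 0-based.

Step 1: pivot at (0,0) is 1.
  row1 ← row1 − (-3)·row0  ⇒  L[1][0]=-3, U row1=(0, -1, 0, 3)
  row2 ← row2 − (4)·row0  ⇒  L[2][0]=4, U row2=(0, -2, 3, 4)
  row3 ← row3 − (2)·row0  ⇒  L[3][0]=2, U row3=(0, 2, -3, -7)

L[2][0] = 4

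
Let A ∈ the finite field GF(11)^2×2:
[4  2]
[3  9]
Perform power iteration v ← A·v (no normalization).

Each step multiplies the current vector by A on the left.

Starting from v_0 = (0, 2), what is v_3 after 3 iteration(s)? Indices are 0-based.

v_0 = (0, 2).
v_1 = A·v_0 = (4, 7).
v_2 = A·v_1 = (8, 9).
v_3 = A·v_2 = (6, 6).

v_3 = (6, 6)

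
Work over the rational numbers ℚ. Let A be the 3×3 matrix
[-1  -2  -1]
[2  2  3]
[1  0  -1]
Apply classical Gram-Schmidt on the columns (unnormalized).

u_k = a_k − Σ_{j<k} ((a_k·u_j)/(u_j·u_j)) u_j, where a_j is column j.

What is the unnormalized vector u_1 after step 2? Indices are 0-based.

u_1 = (-1, 0, -1)

Step 1: u_0 = a_0 = (-1, 2, 1).
Step 2: u_1 = a_1 − (1)·u_0 = (-1, 0, -1).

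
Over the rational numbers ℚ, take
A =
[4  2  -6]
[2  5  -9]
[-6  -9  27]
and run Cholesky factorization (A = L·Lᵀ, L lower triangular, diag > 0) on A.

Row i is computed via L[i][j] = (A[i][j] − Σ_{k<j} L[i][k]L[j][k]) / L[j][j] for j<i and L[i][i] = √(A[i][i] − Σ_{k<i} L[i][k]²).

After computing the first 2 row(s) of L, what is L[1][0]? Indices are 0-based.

Step 1: L[0][0] = √(4) = 2.
  L[1][0] = (2) / L[0][0] = 1.
Step 2: L[1][1] = √(4) = 2.

L[1][0] = 1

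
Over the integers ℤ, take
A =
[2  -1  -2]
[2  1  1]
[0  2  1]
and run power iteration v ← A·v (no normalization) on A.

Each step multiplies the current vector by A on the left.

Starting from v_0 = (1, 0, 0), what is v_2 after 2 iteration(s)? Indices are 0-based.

v_0 = (1, 0, 0).
v_1 = A·v_0 = (2, 2, 0).
v_2 = A·v_1 = (2, 6, 4).

v_2 = (2, 6, 4)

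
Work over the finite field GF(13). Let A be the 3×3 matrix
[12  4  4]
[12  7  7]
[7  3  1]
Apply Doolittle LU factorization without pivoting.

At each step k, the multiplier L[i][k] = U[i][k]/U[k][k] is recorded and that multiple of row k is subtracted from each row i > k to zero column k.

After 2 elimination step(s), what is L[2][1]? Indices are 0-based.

L[2][1] = 6

[col 0] pivot 12
  R1 -= 1*R0 → (0, 3, 3)  (L[1][0] := 1)
  R2 -= 6*R0 → (0, 5, 3)  (L[2][0] := 6)
[col 1] pivot 3
  R2 -= 6*R1 → (0, 0, 11)  (L[2][1] := 6)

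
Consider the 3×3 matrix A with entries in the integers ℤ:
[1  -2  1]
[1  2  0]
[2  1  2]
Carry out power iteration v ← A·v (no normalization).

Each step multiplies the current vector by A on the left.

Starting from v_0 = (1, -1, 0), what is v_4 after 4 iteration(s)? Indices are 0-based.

v_4 = (22, 27, 84)

v_0 = (1, -1, 0).
v_1 = A·v_0 = (3, -1, 1).
v_2 = A·v_1 = (6, 1, 7).
v_3 = A·v_2 = (11, 8, 27).
v_4 = A·v_3 = (22, 27, 84).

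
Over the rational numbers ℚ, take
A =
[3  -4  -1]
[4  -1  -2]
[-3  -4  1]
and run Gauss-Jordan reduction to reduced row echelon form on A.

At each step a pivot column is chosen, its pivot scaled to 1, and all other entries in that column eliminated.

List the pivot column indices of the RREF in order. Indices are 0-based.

[1] R0 /= 3  ⇒  (1, -4/3, -1/3)
     R1 -= 4·R0  ⇒  (0, 13/3, -2/3)
     R2 -= -3·R0  ⇒  (0, -8, 0)
[2] R1 /= 13/3  ⇒  (0, 1, -2/13)
     R0 -= -4/3·R1  ⇒  (1, 0, -7/13)
     R2 -= -8·R1  ⇒  (0, 0, -16/13)
[3] R2 /= -16/13  ⇒  (0, 0, 1)
     R0 -= -7/13·R2  ⇒  (1, 0, 0)
     R1 -= -2/13·R2  ⇒  (0, 1, 0)

pivot columns: 0, 1, 2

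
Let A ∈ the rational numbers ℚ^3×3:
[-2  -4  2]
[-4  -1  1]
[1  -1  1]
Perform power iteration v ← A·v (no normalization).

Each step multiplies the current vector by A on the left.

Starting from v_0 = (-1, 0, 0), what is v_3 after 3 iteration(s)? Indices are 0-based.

v_3 = (90, 98, -12)

v_0 = (-1, 0, 0).
v_1 = A·v_0 = (2, 4, -1).
v_2 = A·v_1 = (-22, -13, -3).
v_3 = A·v_2 = (90, 98, -12).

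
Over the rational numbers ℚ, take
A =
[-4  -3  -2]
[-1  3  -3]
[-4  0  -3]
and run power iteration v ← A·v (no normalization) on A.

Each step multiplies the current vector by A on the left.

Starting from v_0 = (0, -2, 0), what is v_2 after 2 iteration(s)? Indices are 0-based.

v_0 = (0, -2, 0).
v_1 = A·v_0 = (6, -6, 0).
v_2 = A·v_1 = (-6, -24, -24).

v_2 = (-6, -24, -24)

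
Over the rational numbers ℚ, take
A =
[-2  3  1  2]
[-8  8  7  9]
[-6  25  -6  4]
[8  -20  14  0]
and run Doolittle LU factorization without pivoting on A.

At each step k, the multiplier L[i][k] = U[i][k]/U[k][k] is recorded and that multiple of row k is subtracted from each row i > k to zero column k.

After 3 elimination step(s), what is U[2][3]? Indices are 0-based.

U[2][3] = 2

Step 1: pivot at (0,0) is -2.
  row1 ← row1 − (4)·row0  ⇒  L[1][0]=4, U row1=(0, -4, 3, 1)
  row2 ← row2 − (3)·row0  ⇒  L[2][0]=3, U row2=(0, 16, -9, -2)
  row3 ← row3 − (-4)·row0  ⇒  L[3][0]=-4, U row3=(0, -8, 18, 8)
Step 2: pivot at (1,1) is -4.
  row2 ← row2 − (-4)·row1  ⇒  L[2][1]=-4, U row2=(0, 0, 3, 2)
  row3 ← row3 − (2)·row1  ⇒  L[3][1]=2, U row3=(0, 0, 12, 6)
Step 3: pivot at (2,2) is 3.
  row3 ← row3 − (4)·row2  ⇒  L[3][2]=4, U row3=(0, 0, 0, -2)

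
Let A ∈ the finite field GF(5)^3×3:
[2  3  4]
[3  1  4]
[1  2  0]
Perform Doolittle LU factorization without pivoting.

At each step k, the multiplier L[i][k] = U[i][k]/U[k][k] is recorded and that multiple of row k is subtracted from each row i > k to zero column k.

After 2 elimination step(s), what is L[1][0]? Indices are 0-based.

Step 1: pivot at (0,0) is 2.
  row1 ← row1 − (4)·row0  ⇒  L[1][0]=4, U row1=(0, 4, 3)
  row2 ← row2 − (3)·row0  ⇒  L[2][0]=3, U row2=(0, 3, 3)
Step 2: pivot at (1,1) is 4.
  row2 ← row2 − (2)·row1  ⇒  L[2][1]=2, U row2=(0, 0, 2)

L[1][0] = 4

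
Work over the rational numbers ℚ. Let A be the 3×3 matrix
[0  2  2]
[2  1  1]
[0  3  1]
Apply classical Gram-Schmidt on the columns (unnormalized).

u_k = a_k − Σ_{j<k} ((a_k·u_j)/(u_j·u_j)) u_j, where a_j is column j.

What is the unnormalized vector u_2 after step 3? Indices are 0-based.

u_2 = (12/13, 0, -8/13)

Step 1: u_0 = a_0 = (0, 2, 0).
Step 2: u_1 = a_1 − (1/2)·u_0 = (2, 0, 3).
Step 3: u_2 = a_2 − (1/2)·u_0 − (7/13)·u_1 = (12/13, 0, -8/13).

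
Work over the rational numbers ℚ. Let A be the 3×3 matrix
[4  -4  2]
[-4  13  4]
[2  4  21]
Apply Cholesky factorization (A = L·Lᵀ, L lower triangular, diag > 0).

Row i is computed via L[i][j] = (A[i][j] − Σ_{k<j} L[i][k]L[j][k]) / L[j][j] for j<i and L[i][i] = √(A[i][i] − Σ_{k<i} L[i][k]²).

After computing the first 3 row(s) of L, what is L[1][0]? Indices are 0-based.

Step 1: L[0][0] = √(4) = 2.
  L[1][0] = (-4) / L[0][0] = -2.
Step 2: L[1][1] = √(9) = 3.
  L[2][0] = (2) / L[0][0] = 1.
  L[2][1] = (6) / L[1][1] = 2.
Step 3: L[2][2] = √(16) = 4.

L[1][0] = -2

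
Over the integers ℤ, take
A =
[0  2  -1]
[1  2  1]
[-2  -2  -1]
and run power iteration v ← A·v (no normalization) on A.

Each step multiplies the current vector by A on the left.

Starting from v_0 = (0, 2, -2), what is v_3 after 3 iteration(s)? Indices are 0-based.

v_3 = (30, 8, -14)

v_0 = (0, 2, -2).
v_1 = A·v_0 = (6, 2, -2).
v_2 = A·v_1 = (6, 8, -14).
v_3 = A·v_2 = (30, 8, -14).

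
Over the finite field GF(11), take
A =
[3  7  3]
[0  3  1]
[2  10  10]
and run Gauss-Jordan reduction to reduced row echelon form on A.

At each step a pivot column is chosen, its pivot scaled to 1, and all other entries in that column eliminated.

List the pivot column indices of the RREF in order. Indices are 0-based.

[1] R0 /= 3  ⇒  (1, 6, 1)
     R2 -= 2·R0  ⇒  (0, 9, 8)
[2] R1 /= 3  ⇒  (0, 1, 4)
     R0 -= 6·R1  ⇒  (1, 0, 10)
     R2 -= 9·R1  ⇒  (0, 0, 5)
[3] R2 /= 5  ⇒  (0, 0, 1)
     R0 -= 10·R2  ⇒  (1, 0, 0)
     R1 -= 4·R2  ⇒  (0, 1, 0)

pivot columns: 0, 1, 2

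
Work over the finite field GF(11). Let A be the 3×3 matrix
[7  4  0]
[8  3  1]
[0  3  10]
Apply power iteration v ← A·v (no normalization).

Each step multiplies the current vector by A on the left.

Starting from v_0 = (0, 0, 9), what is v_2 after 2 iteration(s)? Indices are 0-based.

v_0 = (0, 0, 9).
v_1 = A·v_0 = (0, 9, 2).
v_2 = A·v_1 = (3, 7, 3).

v_2 = (3, 7, 3)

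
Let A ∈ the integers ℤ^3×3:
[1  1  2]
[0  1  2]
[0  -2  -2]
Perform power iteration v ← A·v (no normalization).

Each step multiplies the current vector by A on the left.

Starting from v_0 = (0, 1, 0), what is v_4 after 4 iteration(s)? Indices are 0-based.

v_0 = (0, 1, 0).
v_1 = A·v_0 = (1, 1, -2).
v_2 = A·v_1 = (-2, -3, 2).
v_3 = A·v_2 = (-1, 1, 2).
v_4 = A·v_3 = (4, 5, -6).

v_4 = (4, 5, -6)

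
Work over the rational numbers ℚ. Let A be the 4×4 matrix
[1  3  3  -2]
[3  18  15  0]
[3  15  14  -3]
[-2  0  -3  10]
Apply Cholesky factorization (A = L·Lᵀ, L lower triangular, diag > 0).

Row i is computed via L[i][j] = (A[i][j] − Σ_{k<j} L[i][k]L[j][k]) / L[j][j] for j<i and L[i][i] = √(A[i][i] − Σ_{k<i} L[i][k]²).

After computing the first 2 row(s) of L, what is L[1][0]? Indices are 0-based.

Step 1: L[0][0] = √(1) = 1.
  L[1][0] = (3) / L[0][0] = 3.
Step 2: L[1][1] = √(9) = 3.

L[1][0] = 3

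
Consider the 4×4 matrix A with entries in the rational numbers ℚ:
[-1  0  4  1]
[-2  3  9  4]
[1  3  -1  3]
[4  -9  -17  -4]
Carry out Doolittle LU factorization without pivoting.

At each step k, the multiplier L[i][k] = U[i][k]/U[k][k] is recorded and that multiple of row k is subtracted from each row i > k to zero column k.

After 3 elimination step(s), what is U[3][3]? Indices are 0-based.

k=0: U[0][0]=-1
  eliminate (1,0): mult=2, new row 1: (0, 3, 1, 2); set L[1][0]=2
  eliminate (2,0): mult=-1, new row 2: (0, 3, 3, 4); set L[2][0]=-1
  eliminate (3,0): mult=-4, new row 3: (0, -9, -1, 0); set L[3][0]=-4
k=1: U[1][1]=3
  eliminate (2,1): mult=1, new row 2: (0, 0, 2, 2); set L[2][1]=1
  eliminate (3,1): mult=-3, new row 3: (0, 0, 2, 6); set L[3][1]=-3
k=2: U[2][2]=2
  eliminate (3,2): mult=1, new row 3: (0, 0, 0, 4); set L[3][2]=1

U[3][3] = 4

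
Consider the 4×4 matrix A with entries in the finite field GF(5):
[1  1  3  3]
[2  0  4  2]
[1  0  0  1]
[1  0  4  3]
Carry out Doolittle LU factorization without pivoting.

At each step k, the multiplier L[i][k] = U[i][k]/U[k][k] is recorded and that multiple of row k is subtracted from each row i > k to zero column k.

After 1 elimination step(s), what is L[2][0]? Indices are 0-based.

k=0: U[0][0]=1
  eliminate (1,0): mult=2, new row 1: (0, 3, 3, 1); set L[1][0]=2
  eliminate (2,0): mult=1, new row 2: (0, 4, 2, 3); set L[2][0]=1
  eliminate (3,0): mult=1, new row 3: (0, 4, 1, 0); set L[3][0]=1

L[2][0] = 1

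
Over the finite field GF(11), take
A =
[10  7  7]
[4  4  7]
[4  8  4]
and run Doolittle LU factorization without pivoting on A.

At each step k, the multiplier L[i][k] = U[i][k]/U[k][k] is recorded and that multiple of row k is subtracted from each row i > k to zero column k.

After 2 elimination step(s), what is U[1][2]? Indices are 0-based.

U[1][2] = 2

k=0: U[0][0]=10
  eliminate (1,0): mult=7, new row 1: (0, 10, 2); set L[1][0]=7
  eliminate (2,0): mult=7, new row 2: (0, 3, 10); set L[2][0]=7
k=1: U[1][1]=10
  eliminate (2,1): mult=8, new row 2: (0, 0, 5); set L[2][1]=8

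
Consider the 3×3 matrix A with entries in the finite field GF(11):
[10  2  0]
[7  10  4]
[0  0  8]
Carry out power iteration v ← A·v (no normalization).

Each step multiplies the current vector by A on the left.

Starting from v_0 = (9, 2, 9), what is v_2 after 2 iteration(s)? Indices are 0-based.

v_2 = (1, 2, 4)

v_0 = (9, 2, 9).
v_1 = A·v_0 = (6, 9, 6).
v_2 = A·v_1 = (1, 2, 4).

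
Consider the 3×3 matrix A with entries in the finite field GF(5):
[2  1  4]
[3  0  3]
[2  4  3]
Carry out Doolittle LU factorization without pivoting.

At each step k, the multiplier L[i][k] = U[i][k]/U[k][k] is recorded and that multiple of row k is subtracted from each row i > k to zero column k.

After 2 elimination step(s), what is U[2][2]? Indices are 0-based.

U[2][2] = 3

Step 1: pivot at (0,0) is 2.
  row1 ← row1 − (4)·row0  ⇒  L[1][0]=4, U row1=(0, 1, 2)
  row2 ← row2 − (1)·row0  ⇒  L[2][0]=1, U row2=(0, 3, 4)
Step 2: pivot at (1,1) is 1.
  row2 ← row2 − (3)·row1  ⇒  L[2][1]=3, U row2=(0, 0, 3)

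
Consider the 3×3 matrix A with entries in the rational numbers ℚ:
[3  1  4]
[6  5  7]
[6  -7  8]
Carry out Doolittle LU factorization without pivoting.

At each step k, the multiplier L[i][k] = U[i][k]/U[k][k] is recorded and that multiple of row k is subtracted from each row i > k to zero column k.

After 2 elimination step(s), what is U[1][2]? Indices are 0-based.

U[1][2] = -1

k=0: U[0][0]=3
  eliminate (1,0): mult=2, new row 1: (0, 3, -1); set L[1][0]=2
  eliminate (2,0): mult=2, new row 2: (0, -9, 0); set L[2][0]=2
k=1: U[1][1]=3
  eliminate (2,1): mult=-3, new row 2: (0, 0, -3); set L[2][1]=-3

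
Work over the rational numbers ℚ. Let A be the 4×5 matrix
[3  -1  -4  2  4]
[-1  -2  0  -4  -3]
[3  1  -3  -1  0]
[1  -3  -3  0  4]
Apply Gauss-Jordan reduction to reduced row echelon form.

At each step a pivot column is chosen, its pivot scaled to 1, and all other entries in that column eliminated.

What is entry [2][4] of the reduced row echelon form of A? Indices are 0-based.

M[2][4] = -68/9

step 1: normalize row 0 (÷3) = (1, -1/3, -4/3, 2/3, 4/3)
  row 1: subtract -1×row0 = (0, -7/3, -4/3, -10/3, -5/3)
  row 2: subtract 3×row0 = (0, 2, 1, -3, -4)
  row 3: subtract 1×row0 = (0, -8/3, -5/3, -2/3, 8/3)
step 2: normalize row 1 (÷-7/3) = (0, 1, 4/7, 10/7, 5/7)
  row 0: subtract -1/3×row1 = (1, 0, -8/7, 8/7, 11/7)
  row 2: subtract 2×row1 = (0, 0, -1/7, -41/7, -38/7)
  row 3: subtract -8/3×row1 = (0, 0, -1/7, 22/7, 32/7)
step 3: normalize row 2 (÷-1/7) = (0, 0, 1, 41, 38)
  row 0: subtract -8/7×row2 = (1, 0, 0, 48, 45)
  row 1: subtract 4/7×row2 = (0, 1, 0, -22, -21)
  row 3: subtract -1/7×row2 = (0, 0, 0, 9, 10)
step 4: normalize row 3 (÷9) = (0, 0, 0, 1, 10/9)
  row 0: subtract 48×row3 = (1, 0, 0, 0, -25/3)
  row 1: subtract -22×row3 = (0, 1, 0, 0, 31/9)
  row 2: subtract 41×row3 = (0, 0, 1, 0, -68/9)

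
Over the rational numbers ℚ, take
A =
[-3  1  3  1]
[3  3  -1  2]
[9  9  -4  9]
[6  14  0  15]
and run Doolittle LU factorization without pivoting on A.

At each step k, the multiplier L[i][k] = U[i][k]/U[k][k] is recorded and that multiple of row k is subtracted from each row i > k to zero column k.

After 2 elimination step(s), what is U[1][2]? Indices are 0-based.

k=0: U[0][0]=-3
  eliminate (1,0): mult=-1, new row 1: (0, 4, 2, 3); set L[1][0]=-1
  eliminate (2,0): mult=-3, new row 2: (0, 12, 5, 12); set L[2][0]=-3
  eliminate (3,0): mult=-2, new row 3: (0, 16, 6, 17); set L[3][0]=-2
k=1: U[1][1]=4
  eliminate (2,1): mult=3, new row 2: (0, 0, -1, 3); set L[2][1]=3
  eliminate (3,1): mult=4, new row 3: (0, 0, -2, 5); set L[3][1]=4

U[1][2] = 2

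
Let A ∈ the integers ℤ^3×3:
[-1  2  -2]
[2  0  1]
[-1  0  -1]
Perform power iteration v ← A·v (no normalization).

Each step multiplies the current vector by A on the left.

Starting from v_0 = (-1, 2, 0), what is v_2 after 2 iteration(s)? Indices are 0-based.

v_2 = (-11, 11, -6)

v_0 = (-1, 2, 0).
v_1 = A·v_0 = (5, -2, 1).
v_2 = A·v_1 = (-11, 11, -6).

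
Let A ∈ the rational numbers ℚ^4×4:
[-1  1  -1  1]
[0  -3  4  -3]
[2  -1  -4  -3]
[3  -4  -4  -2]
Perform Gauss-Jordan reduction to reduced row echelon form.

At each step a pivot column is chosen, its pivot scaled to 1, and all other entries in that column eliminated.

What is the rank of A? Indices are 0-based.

rank = 4

[1] R0 /= -1  ⇒  (1, -1, 1, -1)
     R2 -= 2·R0  ⇒  (0, 1, -6, -1)
     R3 -= 3·R0  ⇒  (0, -1, -7, 1)
[2] R1 /= -3  ⇒  (0, 1, -4/3, 1)
     R0 -= -1·R1  ⇒  (1, 0, -1/3, 0)
     R2 -= 1·R1  ⇒  (0, 0, -14/3, -2)
     R3 -= -1·R1  ⇒  (0, 0, -25/3, 2)
[3] R2 /= -14/3  ⇒  (0, 0, 1, 3/7)
     R0 -= -1/3·R2  ⇒  (1, 0, 0, 1/7)
     R1 -= -4/3·R2  ⇒  (0, 1, 0, 11/7)
     R3 -= -25/3·R2  ⇒  (0, 0, 0, 39/7)
[4] R3 /= 39/7  ⇒  (0, 0, 0, 1)
     R0 -= 1/7·R3  ⇒  (1, 0, 0, 0)
     R1 -= 11/7·R3  ⇒  (0, 1, 0, 0)
     R2 -= 3/7·R3  ⇒  (0, 0, 1, 0)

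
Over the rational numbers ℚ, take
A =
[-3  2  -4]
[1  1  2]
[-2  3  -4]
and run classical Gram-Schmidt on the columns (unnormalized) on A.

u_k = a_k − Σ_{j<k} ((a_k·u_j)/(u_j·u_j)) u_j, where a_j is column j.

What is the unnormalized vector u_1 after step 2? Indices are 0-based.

u_1 = (-5/14, 25/14, 10/7)

Step 1: u_0 = a_0 = (-3, 1, -2).
Step 2: u_1 = a_1 − (-11/14)·u_0 = (-5/14, 25/14, 10/7).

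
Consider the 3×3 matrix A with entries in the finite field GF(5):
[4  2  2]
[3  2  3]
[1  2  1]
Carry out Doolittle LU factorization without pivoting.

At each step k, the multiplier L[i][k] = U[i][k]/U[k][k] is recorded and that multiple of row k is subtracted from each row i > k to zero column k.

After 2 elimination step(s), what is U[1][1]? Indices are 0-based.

U[1][1] = 3

[col 0] pivot 4
  R1 -= 2*R0 → (0, 3, 4)  (L[1][0] := 2)
  R2 -= 4*R0 → (0, 4, 3)  (L[2][0] := 4)
[col 1] pivot 3
  R2 -= 3*R1 → (0, 0, 1)  (L[2][1] := 3)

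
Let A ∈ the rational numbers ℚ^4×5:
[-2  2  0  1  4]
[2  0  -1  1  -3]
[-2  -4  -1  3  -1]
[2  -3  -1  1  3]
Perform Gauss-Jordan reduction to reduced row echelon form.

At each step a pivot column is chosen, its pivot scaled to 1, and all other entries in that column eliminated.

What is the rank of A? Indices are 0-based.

pivot(0,0)=-2: scale R0 → (1, -1, 0, -1/2, -2)
  clear (1,0): R1 −= (2)R0 → (0, 2, -1, 2, 1)
  clear (2,0): R2 −= (-2)R0 → (0, -6, -1, 2, -5)
  clear (3,0): R3 −= (2)R0 → (0, -1, -1, 2, 7)
pivot(1,1)=2: scale R1 → (0, 1, -1/2, 1, 1/2)
  clear (0,1): R0 −= (-1)R1 → (1, 0, -1/2, 1/2, -3/2)
  clear (2,1): R2 −= (-6)R1 → (0, 0, -4, 8, -2)
  clear (3,1): R3 −= (-1)R1 → (0, 0, -3/2, 3, 15/2)
pivot(2,2)=-4: scale R2 → (0, 0, 1, -2, 1/2)
  clear (0,2): R0 −= (-1/2)R2 → (1, 0, 0, -1/2, -5/4)
  clear (1,2): R1 −= (-1/2)R2 → (0, 1, 0, 0, 3/4)
  clear (3,2): R3 −= (-3/2)R2 → (0, 0, 0, 0, 33/4)
col 3: no nonzero at/below row 3; advance.
pivot(3,4)=33/4: scale R3 → (0, 0, 0, 0, 1)
  clear (0,4): R0 −= (-5/4)R3 → (1, 0, 0, -1/2, 0)
  clear (1,4): R1 −= (3/4)R3 → (0, 1, 0, 0, 0)
  clear (2,4): R2 −= (1/2)R3 → (0, 0, 1, -2, 0)

rank = 4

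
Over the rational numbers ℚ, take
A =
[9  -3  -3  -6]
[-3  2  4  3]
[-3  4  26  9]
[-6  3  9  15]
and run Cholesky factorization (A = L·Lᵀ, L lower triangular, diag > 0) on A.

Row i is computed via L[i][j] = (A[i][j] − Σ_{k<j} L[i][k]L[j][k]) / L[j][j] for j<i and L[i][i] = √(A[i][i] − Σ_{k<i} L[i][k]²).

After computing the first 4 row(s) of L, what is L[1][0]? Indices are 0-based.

Step 1: L[0][0] = √(9) = 3.
  L[1][0] = (-3) / L[0][0] = -1.
Step 2: L[1][1] = √(1) = 1.
  L[2][0] = (-3) / L[0][0] = -1.
  L[2][1] = (3) / L[1][1] = 3.
Step 3: L[2][2] = √(16) = 4.
  L[3][0] = (-6) / L[0][0] = -2.
  L[3][1] = (1) / L[1][1] = 1.
  L[3][2] = (4) / L[2][2] = 1.
Step 4: L[3][3] = √(9) = 3.

L[1][0] = -1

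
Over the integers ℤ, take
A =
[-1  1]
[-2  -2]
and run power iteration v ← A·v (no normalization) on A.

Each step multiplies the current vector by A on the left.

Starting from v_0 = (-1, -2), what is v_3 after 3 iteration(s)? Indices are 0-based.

v_3 = (-17, 6)

v_0 = (-1, -2).
v_1 = A·v_0 = (-1, 6).
v_2 = A·v_1 = (7, -10).
v_3 = A·v_2 = (-17, 6).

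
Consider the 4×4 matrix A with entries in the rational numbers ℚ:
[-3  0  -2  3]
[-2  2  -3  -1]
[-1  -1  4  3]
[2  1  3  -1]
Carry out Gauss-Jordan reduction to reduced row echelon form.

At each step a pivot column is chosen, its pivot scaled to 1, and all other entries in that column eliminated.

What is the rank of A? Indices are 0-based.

pivot(0,0)=-3: scale R0 → (1, 0, 2/3, -1)
  clear (1,0): R1 −= (-2)R0 → (0, 2, -5/3, -3)
  clear (2,0): R2 −= (-1)R0 → (0, -1, 14/3, 2)
  clear (3,0): R3 −= (2)R0 → (0, 1, 5/3, 1)
pivot(1,1)=2: scale R1 → (0, 1, -5/6, -3/2)
  clear (2,1): R2 −= (-1)R1 → (0, 0, 23/6, 1/2)
  clear (3,1): R3 −= (1)R1 → (0, 0, 5/2, 5/2)
pivot(2,2)=23/6: scale R2 → (0, 0, 1, 3/23)
  clear (0,2): R0 −= (2/3)R2 → (1, 0, 0, -25/23)
  clear (1,2): R1 −= (-5/6)R2 → (0, 1, 0, -32/23)
  clear (3,2): R3 −= (5/2)R2 → (0, 0, 0, 50/23)
pivot(3,3)=50/23: scale R3 → (0, 0, 0, 1)
  clear (0,3): R0 −= (-25/23)R3 → (1, 0, 0, 0)
  clear (1,3): R1 −= (-32/23)R3 → (0, 1, 0, 0)
  clear (2,3): R2 −= (3/23)R3 → (0, 0, 1, 0)

rank = 4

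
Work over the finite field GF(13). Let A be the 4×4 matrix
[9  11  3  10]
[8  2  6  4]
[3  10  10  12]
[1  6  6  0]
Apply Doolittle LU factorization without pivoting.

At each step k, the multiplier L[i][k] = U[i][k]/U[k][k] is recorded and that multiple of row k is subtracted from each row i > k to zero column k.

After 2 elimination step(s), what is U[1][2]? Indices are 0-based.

U[1][2] = 12

Step 1: pivot at (0,0) is 9.
  row1 ← row1 − (11)·row0  ⇒  L[1][0]=11, U row1=(0, 11, 12, 11)
  row2 ← row2 − (9)·row0  ⇒  L[2][0]=9, U row2=(0, 2, 9, 0)
  row3 ← row3 − (3)·row0  ⇒  L[3][0]=3, U row3=(0, 12, 10, 9)
Step 2: pivot at (1,1) is 11.
  row2 ← row2 − (12)·row1  ⇒  L[2][1]=12, U row2=(0, 0, 8, 11)
  row3 ← row3 − (7)·row1  ⇒  L[3][1]=7, U row3=(0, 0, 4, 10)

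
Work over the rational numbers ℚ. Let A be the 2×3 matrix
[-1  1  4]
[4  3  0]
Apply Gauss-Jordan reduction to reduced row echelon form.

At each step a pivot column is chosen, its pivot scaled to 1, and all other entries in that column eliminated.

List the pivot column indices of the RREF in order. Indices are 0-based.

pivot columns: 0, 1

[1] R0 /= -1  ⇒  (1, -1, -4)
     R1 -= 4·R0  ⇒  (0, 7, 16)
[2] R1 /= 7  ⇒  (0, 1, 16/7)
     R0 -= -1·R1  ⇒  (1, 0, -12/7)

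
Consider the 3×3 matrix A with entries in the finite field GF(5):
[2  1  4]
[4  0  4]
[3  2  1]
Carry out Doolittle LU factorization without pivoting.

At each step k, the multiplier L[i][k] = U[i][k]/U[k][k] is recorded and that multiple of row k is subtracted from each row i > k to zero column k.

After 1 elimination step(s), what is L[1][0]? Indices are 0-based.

L[1][0] = 2

[col 0] pivot 2
  R1 -= 2*R0 → (0, 3, 1)  (L[1][0] := 2)
  R2 -= 4*R0 → (0, 3, 0)  (L[2][0] := 4)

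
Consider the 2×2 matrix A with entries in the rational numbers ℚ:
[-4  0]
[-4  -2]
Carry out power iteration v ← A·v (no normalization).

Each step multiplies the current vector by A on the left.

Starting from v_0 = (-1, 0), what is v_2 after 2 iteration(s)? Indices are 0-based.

v_0 = (-1, 0).
v_1 = A·v_0 = (4, 4).
v_2 = A·v_1 = (-16, -24).

v_2 = (-16, -24)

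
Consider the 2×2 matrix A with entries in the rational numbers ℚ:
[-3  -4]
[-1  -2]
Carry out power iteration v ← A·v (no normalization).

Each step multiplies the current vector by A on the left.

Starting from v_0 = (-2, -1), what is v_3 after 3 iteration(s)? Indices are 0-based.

v_0 = (-2, -1).
v_1 = A·v_0 = (10, 4).
v_2 = A·v_1 = (-46, -18).
v_3 = A·v_2 = (210, 82).

v_3 = (210, 82)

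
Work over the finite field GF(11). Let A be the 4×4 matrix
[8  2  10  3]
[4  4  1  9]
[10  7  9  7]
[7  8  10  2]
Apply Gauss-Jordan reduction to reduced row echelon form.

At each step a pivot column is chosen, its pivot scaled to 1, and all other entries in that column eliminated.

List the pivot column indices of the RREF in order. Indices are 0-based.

pivot columns: 0, 1, 2, 3

step 1: normalize row 0 (÷8) = (1, 3, 4, 10)
  row 1: subtract 4×row0 = (0, 3, 7, 2)
  row 2: subtract 10×row0 = (0, 10, 2, 6)
  row 3: subtract 7×row0 = (0, 9, 4, 9)
step 2: normalize row 1 (÷3) = (0, 1, 6, 8)
  row 0: subtract 3×row1 = (1, 0, 8, 8)
  row 2: subtract 10×row1 = (0, 0, 8, 3)
  row 3: subtract 9×row1 = (0, 0, 5, 3)
step 3: normalize row 2 (÷8) = (0, 0, 1, 10)
  row 0: subtract 8×row2 = (1, 0, 0, 5)
  row 1: subtract 6×row2 = (0, 1, 0, 3)
  row 3: subtract 5×row2 = (0, 0, 0, 8)
step 4: normalize row 3 (÷8) = (0, 0, 0, 1)
  row 0: subtract 5×row3 = (1, 0, 0, 0)
  row 1: subtract 3×row3 = (0, 1, 0, 0)
  row 2: subtract 10×row3 = (0, 0, 1, 0)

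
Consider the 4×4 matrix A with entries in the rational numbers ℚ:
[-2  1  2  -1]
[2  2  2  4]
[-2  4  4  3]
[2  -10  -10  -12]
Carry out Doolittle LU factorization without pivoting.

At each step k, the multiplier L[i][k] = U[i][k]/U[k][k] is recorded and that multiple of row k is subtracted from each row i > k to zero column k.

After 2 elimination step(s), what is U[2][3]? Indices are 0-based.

U[2][3] = 1

Step 1: pivot at (0,0) is -2.
  row1 ← row1 − (-1)·row0  ⇒  L[1][0]=-1, U row1=(0, 3, 4, 3)
  row2 ← row2 − (1)·row0  ⇒  L[2][0]=1, U row2=(0, 3, 2, 4)
  row3 ← row3 − (-1)·row0  ⇒  L[3][0]=-1, U row3=(0, -9, -8, -13)
Step 2: pivot at (1,1) is 3.
  row2 ← row2 − (1)·row1  ⇒  L[2][1]=1, U row2=(0, 0, -2, 1)
  row3 ← row3 − (-3)·row1  ⇒  L[3][1]=-3, U row3=(0, 0, 4, -4)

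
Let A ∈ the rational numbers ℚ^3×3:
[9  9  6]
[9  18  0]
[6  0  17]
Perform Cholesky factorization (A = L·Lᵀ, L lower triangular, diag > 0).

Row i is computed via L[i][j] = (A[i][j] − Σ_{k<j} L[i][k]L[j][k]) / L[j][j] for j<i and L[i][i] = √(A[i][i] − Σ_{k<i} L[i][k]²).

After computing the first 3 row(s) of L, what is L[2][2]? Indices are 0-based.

Step 1: L[0][0] = √(9) = 3.
  L[1][0] = (9) / L[0][0] = 3.
Step 2: L[1][1] = √(9) = 3.
  L[2][0] = (6) / L[0][0] = 2.
  L[2][1] = (-6) / L[1][1] = -2.
Step 3: L[2][2] = √(9) = 3.

L[2][2] = 3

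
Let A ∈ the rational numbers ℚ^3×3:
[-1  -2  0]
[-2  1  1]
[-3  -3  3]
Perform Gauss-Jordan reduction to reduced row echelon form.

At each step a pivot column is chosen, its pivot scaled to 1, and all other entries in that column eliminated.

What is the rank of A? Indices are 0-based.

[1] R0 /= -1  ⇒  (1, 2, 0)
     R1 -= -2·R0  ⇒  (0, 5, 1)
     R2 -= -3·R0  ⇒  (0, 3, 3)
[2] R1 /= 5  ⇒  (0, 1, 1/5)
     R0 -= 2·R1  ⇒  (1, 0, -2/5)
     R2 -= 3·R1  ⇒  (0, 0, 12/5)
[3] R2 /= 12/5  ⇒  (0, 0, 1)
     R0 -= -2/5·R2  ⇒  (1, 0, 0)
     R1 -= 1/5·R2  ⇒  (0, 1, 0)

rank = 3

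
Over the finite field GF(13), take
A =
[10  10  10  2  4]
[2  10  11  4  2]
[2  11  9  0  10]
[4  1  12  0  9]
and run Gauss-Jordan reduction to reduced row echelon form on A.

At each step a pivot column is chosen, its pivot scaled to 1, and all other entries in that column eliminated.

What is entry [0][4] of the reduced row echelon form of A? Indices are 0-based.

M[0][4] = 9

step 1: normalize row 0 (÷10) = (1, 1, 1, 8, 3)
  row 1: subtract 2×row0 = (0, 8, 9, 1, 9)
  row 2: subtract 2×row0 = (0, 9, 7, 10, 4)
  row 3: subtract 4×row0 = (0, 10, 8, 7, 10)
step 2: normalize row 1 (÷8) = (0, 1, 6, 5, 6)
  row 0: subtract 1×row1 = (1, 0, 8, 3, 10)
  row 2: subtract 9×row1 = (0, 0, 5, 4, 2)
  row 3: subtract 10×row1 = (0, 0, 0, 9, 2)
step 3: normalize row 2 (÷5) = (0, 0, 1, 6, 3)
  row 0: subtract 8×row2 = (1, 0, 0, 7, 12)
  row 1: subtract 6×row2 = (0, 1, 0, 8, 1)
step 4: normalize row 3 (÷9) = (0, 0, 0, 1, 6)
  row 0: subtract 7×row3 = (1, 0, 0, 0, 9)
  row 1: subtract 8×row3 = (0, 1, 0, 0, 5)
  row 2: subtract 6×row3 = (0, 0, 1, 0, 6)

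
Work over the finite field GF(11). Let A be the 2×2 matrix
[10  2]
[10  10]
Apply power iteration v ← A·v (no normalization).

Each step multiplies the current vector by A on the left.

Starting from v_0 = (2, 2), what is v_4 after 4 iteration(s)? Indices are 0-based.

v_0 = (2, 2).
v_1 = A·v_0 = (2, 7).
v_2 = A·v_1 = (1, 2).
v_3 = A·v_2 = (3, 8).
v_4 = A·v_3 = (2, 0).

v_4 = (2, 0)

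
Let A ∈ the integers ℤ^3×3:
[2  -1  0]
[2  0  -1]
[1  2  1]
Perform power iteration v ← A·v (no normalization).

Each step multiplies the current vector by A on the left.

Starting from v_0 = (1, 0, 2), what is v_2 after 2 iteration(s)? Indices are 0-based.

v_2 = (4, 1, 5)

v_0 = (1, 0, 2).
v_1 = A·v_0 = (2, 0, 3).
v_2 = A·v_1 = (4, 1, 5).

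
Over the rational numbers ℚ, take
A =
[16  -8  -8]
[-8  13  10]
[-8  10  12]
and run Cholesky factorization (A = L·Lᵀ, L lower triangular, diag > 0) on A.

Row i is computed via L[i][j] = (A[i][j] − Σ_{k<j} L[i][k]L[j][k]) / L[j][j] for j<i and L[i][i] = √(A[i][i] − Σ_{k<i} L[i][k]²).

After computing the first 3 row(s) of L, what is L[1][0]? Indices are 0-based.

L[1][0] = -2

Step 1: L[0][0] = √(16) = 4.
  L[1][0] = (-8) / L[0][0] = -2.
Step 2: L[1][1] = √(9) = 3.
  L[2][0] = (-8) / L[0][0] = -2.
  L[2][1] = (6) / L[1][1] = 2.
Step 3: L[2][2] = √(4) = 2.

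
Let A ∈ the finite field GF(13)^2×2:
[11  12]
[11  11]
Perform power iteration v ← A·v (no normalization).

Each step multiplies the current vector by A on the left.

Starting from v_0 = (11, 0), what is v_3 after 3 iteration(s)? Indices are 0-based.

v_0 = (11, 0).
v_1 = A·v_0 = (4, 4).
v_2 = A·v_1 = (1, 10).
v_3 = A·v_2 = (1, 4).

v_3 = (1, 4)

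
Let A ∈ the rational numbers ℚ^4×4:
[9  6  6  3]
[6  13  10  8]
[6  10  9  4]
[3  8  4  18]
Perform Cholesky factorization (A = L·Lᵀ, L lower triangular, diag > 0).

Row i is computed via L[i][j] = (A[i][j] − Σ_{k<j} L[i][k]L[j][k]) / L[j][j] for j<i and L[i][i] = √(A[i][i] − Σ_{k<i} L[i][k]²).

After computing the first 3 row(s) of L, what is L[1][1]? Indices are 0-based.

Step 1: L[0][0] = √(9) = 3.
  L[1][0] = (6) / L[0][0] = 2.
Step 2: L[1][1] = √(9) = 3.
  L[2][0] = (6) / L[0][0] = 2.
  L[2][1] = (6) / L[1][1] = 2.
Step 3: L[2][2] = √(1) = 1.

L[1][1] = 3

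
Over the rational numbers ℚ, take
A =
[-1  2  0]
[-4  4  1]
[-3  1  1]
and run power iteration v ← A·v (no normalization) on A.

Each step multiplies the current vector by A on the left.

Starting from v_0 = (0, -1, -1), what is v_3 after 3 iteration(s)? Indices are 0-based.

v_0 = (0, -1, -1).
v_1 = A·v_0 = (-2, -5, -2).
v_2 = A·v_1 = (-8, -14, -1).
v_3 = A·v_2 = (-20, -25, 9).

v_3 = (-20, -25, 9)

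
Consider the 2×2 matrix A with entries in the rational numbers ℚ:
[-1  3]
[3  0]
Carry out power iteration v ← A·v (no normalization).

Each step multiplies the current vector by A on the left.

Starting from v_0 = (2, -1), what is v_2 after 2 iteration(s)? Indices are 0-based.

v_0 = (2, -1).
v_1 = A·v_0 = (-5, 6).
v_2 = A·v_1 = (23, -15).

v_2 = (23, -15)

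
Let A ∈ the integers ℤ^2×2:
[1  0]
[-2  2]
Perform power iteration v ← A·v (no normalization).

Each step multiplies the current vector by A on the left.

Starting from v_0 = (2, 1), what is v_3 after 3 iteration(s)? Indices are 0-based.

v_3 = (2, -20)

v_0 = (2, 1).
v_1 = A·v_0 = (2, -2).
v_2 = A·v_1 = (2, -8).
v_3 = A·v_2 = (2, -20).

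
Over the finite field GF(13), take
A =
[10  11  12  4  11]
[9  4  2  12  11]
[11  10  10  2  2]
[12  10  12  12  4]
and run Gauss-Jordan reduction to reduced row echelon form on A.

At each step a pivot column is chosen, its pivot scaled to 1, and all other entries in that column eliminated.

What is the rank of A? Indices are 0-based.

step 1: normalize row 0 (÷10) = (1, 5, 9, 3, 5)
  row 1: subtract 9×row0 = (0, 11, 12, 11, 5)
  row 2: subtract 11×row0 = (0, 7, 2, 8, 12)
  row 3: subtract 12×row0 = (0, 2, 8, 2, 9)
step 2: normalize row 1 (÷11) = (0, 1, 7, 1, 4)
  row 0: subtract 5×row1 = (1, 0, 0, 11, 11)
  row 2: subtract 7×row1 = (0, 0, 5, 1, 10)
  row 3: subtract 2×row1 = (0, 0, 7, 0, 1)
step 3: normalize row 2 (÷5) = (0, 0, 1, 8, 2)
  row 1: subtract 7×row2 = (0, 1, 0, 10, 3)
  row 3: subtract 7×row2 = (0, 0, 0, 9, 0)
step 4: normalize row 3 (÷9) = (0, 0, 0, 1, 0)
  row 0: subtract 11×row3 = (1, 0, 0, 0, 11)
  row 1: subtract 10×row3 = (0, 1, 0, 0, 3)
  row 2: subtract 8×row3 = (0, 0, 1, 0, 2)

rank = 4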